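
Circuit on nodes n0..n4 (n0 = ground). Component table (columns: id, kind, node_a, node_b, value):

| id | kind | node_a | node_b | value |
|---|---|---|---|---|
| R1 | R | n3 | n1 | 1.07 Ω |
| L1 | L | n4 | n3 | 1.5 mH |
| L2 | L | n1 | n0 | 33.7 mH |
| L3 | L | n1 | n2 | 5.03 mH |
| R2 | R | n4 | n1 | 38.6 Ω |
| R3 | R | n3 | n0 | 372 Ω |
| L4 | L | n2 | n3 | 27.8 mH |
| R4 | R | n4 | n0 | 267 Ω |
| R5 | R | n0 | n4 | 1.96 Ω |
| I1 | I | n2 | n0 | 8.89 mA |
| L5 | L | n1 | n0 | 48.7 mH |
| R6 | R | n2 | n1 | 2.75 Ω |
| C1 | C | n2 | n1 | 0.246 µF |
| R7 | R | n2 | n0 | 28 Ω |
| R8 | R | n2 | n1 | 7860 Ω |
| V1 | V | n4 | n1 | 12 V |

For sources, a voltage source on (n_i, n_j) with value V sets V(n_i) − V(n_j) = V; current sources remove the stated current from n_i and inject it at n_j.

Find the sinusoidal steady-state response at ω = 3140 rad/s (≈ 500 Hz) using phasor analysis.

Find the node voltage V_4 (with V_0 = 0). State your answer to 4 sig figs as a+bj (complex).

0.7678-0.3238j V

Element admittances at ω=3140 rad/s:
  Y(R1) = 0.9346+0.000j S between n3,n1
  Y(L1) = 0.000-0.2123j S between n4,n3
  Y(L2) = 0.000-0.009450j S between n1,n0
  Y(L3) = 0.000-0.06331j S between n1,n2
  Y(R2) = 0.02591+0.000j S between n4,n1
  Y(R3) = 0.002688+0.000j S between n3,n0
  Y(L4) = 0.000-0.01146j S between n2,n3
  Y(R4) = 0.003745+0.000j S between n4,n0
  Y(R5) = 0.5102+0.000j S between n0,n4
  I1: injects 0.00889 A into n0 (from n2)
  Y(L5) = 0.000-0.006539j S between n1,n0
  Y(R6) = 0.3636+0.000j S between n2,n1
  Y(C1) = 0.000+0.0007724j S between n2,n1
  Y(R7) = 0.03571+0.000j S between n2,n0
  Y(R8) = 0.0001272+0.000j S between n2,n1
  V1: constraint V(n4)−V(n1) = 12
Assemble and solve the 5×5 MNA system:
  V(n1)=-11.23-0.3238j  V(n2)=-10.36-0.1512j  V(n3)=-10.58-2.897j  V(n4)=0.7678-0.3238j
  i(V1)=-1.252+2.576j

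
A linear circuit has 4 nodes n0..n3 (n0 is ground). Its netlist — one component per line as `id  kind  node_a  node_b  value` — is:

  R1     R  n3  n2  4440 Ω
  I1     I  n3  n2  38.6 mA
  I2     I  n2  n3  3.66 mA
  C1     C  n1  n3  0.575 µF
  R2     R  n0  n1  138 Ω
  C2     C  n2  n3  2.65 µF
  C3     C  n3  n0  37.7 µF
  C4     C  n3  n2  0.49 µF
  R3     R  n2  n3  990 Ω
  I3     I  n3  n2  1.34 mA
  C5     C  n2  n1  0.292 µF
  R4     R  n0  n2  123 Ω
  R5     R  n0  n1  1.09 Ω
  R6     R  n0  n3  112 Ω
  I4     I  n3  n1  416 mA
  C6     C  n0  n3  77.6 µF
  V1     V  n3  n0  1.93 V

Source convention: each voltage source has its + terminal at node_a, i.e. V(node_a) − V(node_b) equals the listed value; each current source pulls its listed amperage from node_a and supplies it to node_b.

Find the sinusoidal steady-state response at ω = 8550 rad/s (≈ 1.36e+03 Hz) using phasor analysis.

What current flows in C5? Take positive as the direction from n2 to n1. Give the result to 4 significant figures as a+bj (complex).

Apply KCL at each of the 3 non-ground nodes and solve the resulting linear system.
Node n1: branches {C1, R2, C5, R5, I4} → V_1 = 0.4518+0.01209j
Node n2: branches {R1, I1, I2, C2, C4, R3, I3, C5, R4} → V_2 = 2.019-0.6723j
Node n3: branches {R1, I1, I2, C1, C2, C3, C4, R3, I3, R6, I4, C6, V1} → V_3 = 1.930+0.000j
Source currents: i(V1)=-0.4514-1.908j

0.001709+0.003912j A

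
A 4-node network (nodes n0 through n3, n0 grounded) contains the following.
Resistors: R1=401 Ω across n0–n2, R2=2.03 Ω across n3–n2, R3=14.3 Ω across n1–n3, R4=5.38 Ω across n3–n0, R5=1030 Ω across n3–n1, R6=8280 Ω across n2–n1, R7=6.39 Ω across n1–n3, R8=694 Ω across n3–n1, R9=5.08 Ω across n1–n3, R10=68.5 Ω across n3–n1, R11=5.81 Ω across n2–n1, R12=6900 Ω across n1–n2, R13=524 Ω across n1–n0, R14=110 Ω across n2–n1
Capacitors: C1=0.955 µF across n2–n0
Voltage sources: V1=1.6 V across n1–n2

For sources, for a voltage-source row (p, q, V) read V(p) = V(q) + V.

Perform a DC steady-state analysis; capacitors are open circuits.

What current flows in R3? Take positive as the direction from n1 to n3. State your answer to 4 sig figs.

MNA unknowns: 3 node voltages V₁..V_3 plus 1 source current (V1)
R1: Y=0.002494 on G[0,2]
R2: Y=0.4926 on G[3,2]
C1: Y=0.000 on G[2,0]
R3: Y=0.06993 on G[1,3]
R4: Y=0.1859 on G[3,0]
R5: Y=0.0009709 on G[3,1]
R6: Y=0.0001208 on G[2,1]
R7: Y=0.1565 on G[1,3]
R8: Y=0.001441 on G[3,1]
R9: Y=0.1969 on G[1,3]
R10: Y=0.01460 on G[3,1]
R11: Y=0.1721 on G[2,1]
R12: Y=0.0001449 on G[1,2]
R13: Y=0.001908 on G[1,0]
R14: Y=0.009091 on G[2,1]
V1: row V1−V2=1.6, i_V1 at 1,2
solve → V1=0.8466, V2=-0.7534, V3=0.001416
aux → i_V1=-0.6641

0.05910 A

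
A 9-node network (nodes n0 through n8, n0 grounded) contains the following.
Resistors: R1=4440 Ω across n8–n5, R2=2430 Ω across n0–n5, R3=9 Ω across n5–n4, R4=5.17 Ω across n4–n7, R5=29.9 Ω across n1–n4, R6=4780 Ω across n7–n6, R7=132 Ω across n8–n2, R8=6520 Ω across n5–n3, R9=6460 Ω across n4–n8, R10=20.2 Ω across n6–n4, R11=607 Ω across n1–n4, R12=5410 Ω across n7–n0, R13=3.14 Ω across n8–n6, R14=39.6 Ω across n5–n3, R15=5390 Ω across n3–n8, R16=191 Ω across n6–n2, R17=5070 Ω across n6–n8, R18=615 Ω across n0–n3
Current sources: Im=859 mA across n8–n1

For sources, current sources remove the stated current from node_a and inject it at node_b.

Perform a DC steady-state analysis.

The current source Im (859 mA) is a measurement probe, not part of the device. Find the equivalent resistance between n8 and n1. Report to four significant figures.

R_eq = 51.42 Ω

MNA unknowns: 8 node voltages V₁..V_8
R1: Y=0.0002252 on G[8,5]
R2: Y=0.0004115 on G[0,5]
R3: Y=0.1111 on G[5,4]
R4: Y=0.1934 on G[4,7]
R5: Y=0.03344 on G[1,4]
R6: Y=0.0002092 on G[7,6]
R7: Y=0.007576 on G[8,2]
R8: Y=0.0001534 on G[5,3]
R9: Y=0.0001548 on G[4,8]
R10: Y=0.04950 on G[6,4]
R11: Y=0.001647 on G[1,4]
R12: Y=0.0001848 on G[7,0]
R13: Y=0.3185 on G[8,6]
R14: Y=0.02525 on G[5,3]
R15: Y=0.0001855 on G[3,8]
R16: Y=0.005236 on G[6,2]
R17: Y=0.0001972 on G[6,8]
R18: Y=0.001626 on G[0,3]
Im: z[8]−=0.859, z[1]+=0.859
solve → V1=24.65, V2=-18.44, V3=-0.04190, V4=0.1697, V5=0.09767, V6=-16.89, V7=0.1511, V8=-19.52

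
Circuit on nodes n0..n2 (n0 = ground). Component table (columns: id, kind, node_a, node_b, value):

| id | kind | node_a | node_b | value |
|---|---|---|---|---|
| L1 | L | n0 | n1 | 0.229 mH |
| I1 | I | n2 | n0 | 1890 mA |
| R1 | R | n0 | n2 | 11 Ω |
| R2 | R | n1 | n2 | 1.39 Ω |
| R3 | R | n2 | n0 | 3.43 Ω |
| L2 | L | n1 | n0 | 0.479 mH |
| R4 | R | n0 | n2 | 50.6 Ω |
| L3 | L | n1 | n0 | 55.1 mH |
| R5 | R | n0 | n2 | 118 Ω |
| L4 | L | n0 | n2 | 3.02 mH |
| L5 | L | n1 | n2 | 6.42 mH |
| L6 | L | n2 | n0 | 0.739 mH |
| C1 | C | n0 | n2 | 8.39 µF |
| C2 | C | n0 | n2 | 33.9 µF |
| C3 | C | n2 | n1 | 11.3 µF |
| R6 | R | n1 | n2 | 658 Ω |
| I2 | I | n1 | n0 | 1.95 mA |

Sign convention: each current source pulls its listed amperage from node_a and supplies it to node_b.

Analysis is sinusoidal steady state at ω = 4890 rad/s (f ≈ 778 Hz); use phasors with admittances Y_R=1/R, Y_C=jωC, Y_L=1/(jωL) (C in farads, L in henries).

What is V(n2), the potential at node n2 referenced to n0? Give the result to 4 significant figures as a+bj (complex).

-1.614-0.7086j V

Element admittances at ω=4890 rad/s:
  Y(L1) = 0.000-0.8930j S between n0,n1
  I1: injects 1.89 A into n0 (from n2)
  Y(R1) = 0.09091+0.000j S between n0,n2
  Y(R2) = 0.7194+0.000j S between n1,n2
  Y(R3) = 0.2915+0.000j S between n2,n0
  Y(L2) = 0.000-0.4269j S between n1,n0
  Y(R4) = 0.01976+0.000j S between n0,n2
  Y(L3) = 0.000-0.003711j S between n1,n0
  Y(R5) = 0.008475+0.000j S between n0,n2
  Y(L4) = 0.000-0.06771j S between n0,n2
  Y(L5) = 0.000-0.03185j S between n1,n2
  Y(L6) = 0.000-0.2767j S between n2,n0
  Y(C1) = 0.000+0.04103j S between n0,n2
  Y(C2) = 0.000+0.1658j S between n0,n2
  Y(C3) = 0.000+0.05526j S between n2,n1
  Y(R6) = 0.001520+0.000j S between n1,n2
  I2: injects 0.00195 A into n0 (from n1)
Assemble and solve the 2×2 MNA system:
  V(n1)=-0.05203-0.8549j  V(n2)=-1.614-0.7086j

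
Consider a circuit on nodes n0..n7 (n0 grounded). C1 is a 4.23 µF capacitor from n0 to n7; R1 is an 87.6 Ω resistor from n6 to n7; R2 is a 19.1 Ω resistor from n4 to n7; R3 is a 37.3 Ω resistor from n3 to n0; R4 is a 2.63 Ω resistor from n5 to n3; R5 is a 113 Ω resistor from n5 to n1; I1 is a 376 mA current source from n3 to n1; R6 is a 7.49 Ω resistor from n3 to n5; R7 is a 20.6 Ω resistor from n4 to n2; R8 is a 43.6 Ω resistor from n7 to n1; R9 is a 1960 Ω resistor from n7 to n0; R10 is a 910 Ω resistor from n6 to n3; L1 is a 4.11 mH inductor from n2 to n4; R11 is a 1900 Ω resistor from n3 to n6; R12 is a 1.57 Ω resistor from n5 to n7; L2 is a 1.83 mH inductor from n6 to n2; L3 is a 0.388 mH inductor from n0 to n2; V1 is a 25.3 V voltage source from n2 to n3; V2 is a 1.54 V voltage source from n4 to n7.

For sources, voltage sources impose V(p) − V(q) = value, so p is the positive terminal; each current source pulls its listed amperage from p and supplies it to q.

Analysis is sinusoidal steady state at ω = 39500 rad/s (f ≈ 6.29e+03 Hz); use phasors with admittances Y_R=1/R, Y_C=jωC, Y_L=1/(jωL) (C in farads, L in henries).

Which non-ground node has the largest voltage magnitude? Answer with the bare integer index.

2

MNA unknowns: 7 node voltages V₁..V_7 plus 2 source currents (V1, V2)
C1: Y=0.000+0.1671j on G[0,7]
R1: Y=0.01142+0.000j on G[6,7]
R2: Y=0.05236+0.000j on G[4,7]
R3: Y=0.02681+0.000j on G[3,0]
R4: Y=0.3802+0.000j on G[5,3]
R5: Y=0.008850+0.000j on G[5,1]
I1: z[3]−=0.376, z[1]+=0.376
R6: Y=0.1335+0.000j on G[3,5]
R7: Y=0.04854+0.000j on G[4,2]
R8: Y=0.02294+0.000j on G[7,1]
R9: Y=0.0005102+0.000j on G[7,0]
R10: Y=0.001099+0.000j on G[6,3]
L1: Y=0.000-0.006160j on G[2,4]
R11: Y=0.0005263+0.000j on G[3,6]
R12: Y=0.6369+0.000j on G[5,7]
L2: Y=0.000-0.01383j on G[6,2]
L3: Y=0.000-0.06525j on G[0,2]
V1: row V2−V3=25.3, i_V1 at 2,3
V2: row V4−V7=1.54, i_V2 at 4,7
solve → V1=20.33+4.658j, V2=27.71+9.218j, V3=2.406+9.218j, V4=10.87+4.014j, V5=6.345+6.325j, V6=20.93-2.529j, V7=9.328+4.014j
aux → i_V1=-1.613+1.753j, i_V2=0.7688+0.1489j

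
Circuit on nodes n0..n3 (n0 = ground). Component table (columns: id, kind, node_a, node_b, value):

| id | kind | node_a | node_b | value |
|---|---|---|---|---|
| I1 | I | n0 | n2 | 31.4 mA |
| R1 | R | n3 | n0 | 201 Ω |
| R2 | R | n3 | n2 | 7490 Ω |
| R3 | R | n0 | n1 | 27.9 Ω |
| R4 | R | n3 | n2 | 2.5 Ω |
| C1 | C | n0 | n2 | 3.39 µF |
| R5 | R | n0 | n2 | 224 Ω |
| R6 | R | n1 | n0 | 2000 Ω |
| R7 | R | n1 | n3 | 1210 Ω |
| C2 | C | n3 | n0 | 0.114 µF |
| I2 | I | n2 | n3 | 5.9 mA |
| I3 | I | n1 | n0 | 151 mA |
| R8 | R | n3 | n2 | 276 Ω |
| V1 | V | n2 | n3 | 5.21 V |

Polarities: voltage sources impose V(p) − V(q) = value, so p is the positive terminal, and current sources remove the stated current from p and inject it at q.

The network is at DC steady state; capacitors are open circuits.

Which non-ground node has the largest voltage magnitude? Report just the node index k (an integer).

Apply KCL at each of the 3 non-ground nodes and solve the resulting linear system.
Node n1: branches {R3, R6, R7, I3} → V_1 = -4.052
Node n2: branches {I1, R2, R4, C1, R5, I2, R8, V1} → V_2 = 5.677
Node n3: branches {R1, R2, R4, R7, C2, I2, R8, V1} → V_3 = 0.4668
Source currents: i(V1)=-2.103

2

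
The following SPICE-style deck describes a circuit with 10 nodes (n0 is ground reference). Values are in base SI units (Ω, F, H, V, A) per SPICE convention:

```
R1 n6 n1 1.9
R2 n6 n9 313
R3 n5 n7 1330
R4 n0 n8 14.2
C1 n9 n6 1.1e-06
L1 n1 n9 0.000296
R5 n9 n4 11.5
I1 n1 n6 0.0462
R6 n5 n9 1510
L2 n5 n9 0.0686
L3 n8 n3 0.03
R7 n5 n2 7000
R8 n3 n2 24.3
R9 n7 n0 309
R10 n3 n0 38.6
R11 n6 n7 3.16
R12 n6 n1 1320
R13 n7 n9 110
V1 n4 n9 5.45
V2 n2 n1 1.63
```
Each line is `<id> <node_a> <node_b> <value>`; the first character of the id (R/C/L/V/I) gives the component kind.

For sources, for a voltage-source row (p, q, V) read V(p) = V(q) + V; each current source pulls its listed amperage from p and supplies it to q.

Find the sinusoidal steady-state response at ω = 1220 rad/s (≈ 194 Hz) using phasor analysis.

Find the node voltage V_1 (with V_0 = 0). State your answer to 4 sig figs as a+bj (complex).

Element admittances at ω=1220 rad/s:
  Y(R1) = 0.5263+0.000j S between n6,n1
  Y(R2) = 0.003195+0.000j S between n6,n9
  Y(R3) = 0.0007519+0.000j S between n5,n7
  Y(R4) = 0.07042+0.000j S between n0,n8
  Y(C1) = 0.000+0.001342j S between n9,n6
  Y(L1) = 0.000-2.769j S between n1,n9
  Y(R5) = 0.08696+0.000j S between n9,n4
  I1: injects 0.0462 A into n6 (from n1)
  Y(R6) = 0.0006623+0.000j S between n5,n9
  Y(L2) = 0.000-0.01195j S between n5,n9
  Y(L3) = 0.000-0.02732j S between n8,n3
  Y(R7) = 0.0001429+0.000j S between n5,n2
  Y(R8) = 0.04115+0.000j S between n3,n2
  Y(R9) = 0.003236+0.000j S between n7,n0
  Y(R10) = 0.02591+0.000j S between n3,n0
  Y(R11) = 0.3165+0.000j S between n6,n7
  Y(R12) = 0.0007576+0.000j S between n6,n1
  Y(R13) = 0.009091+0.000j S between n7,n9
  V1: constraint V(n4)−V(n9) = 5.45
  V2: constraint V(n2)−V(n1) = 1.63
Assemble and solve the 11×11 MNA system:
  V(n1)=-1.439+0.05009j  V(n2)=0.1915+0.05009j  V(n3)=0.08651+0.05396j  V(n4)=4.011+0.05065j  V(n5)=-1.435+0.07622j  V(n6)=-1.345+0.04962j  V(n7)=-1.335+0.04922j  V(n8)=0.02951-0.02211j  V(n9)=-1.439+0.05065j
  i(V1)=-0.4739+0.000j  i(V2)=-0.004552+0.0001630j

-1.439+0.05009j V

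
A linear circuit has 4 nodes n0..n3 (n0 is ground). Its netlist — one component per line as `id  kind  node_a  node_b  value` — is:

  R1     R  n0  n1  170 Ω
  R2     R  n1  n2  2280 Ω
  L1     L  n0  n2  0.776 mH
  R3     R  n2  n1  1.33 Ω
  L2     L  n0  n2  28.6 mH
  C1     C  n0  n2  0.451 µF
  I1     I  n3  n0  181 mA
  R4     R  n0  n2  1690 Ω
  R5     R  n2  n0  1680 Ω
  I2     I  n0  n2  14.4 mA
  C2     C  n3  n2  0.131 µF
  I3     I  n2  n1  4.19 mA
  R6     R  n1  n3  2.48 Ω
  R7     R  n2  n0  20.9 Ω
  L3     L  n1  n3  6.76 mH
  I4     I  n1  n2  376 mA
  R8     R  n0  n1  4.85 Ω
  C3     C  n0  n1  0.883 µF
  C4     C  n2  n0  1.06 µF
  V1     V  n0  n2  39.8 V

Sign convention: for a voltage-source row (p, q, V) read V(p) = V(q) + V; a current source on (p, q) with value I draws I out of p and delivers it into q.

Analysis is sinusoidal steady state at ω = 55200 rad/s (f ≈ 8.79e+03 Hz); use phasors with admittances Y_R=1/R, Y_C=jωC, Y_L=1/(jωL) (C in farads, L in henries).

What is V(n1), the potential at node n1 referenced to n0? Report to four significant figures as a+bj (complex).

Apply KCL at each of the 3 non-ground nodes and solve the resulting linear system.
Node n1: branches {R1, R2, R3, I3, R6, L3, I4, R8, C3} → V_1 = -31.53+1.535j
Node n2: branches {R2, L1, R3, L2, C1, R4, R5, I2, C2, I3, R7, I4, C4, V1} → V_2 = -39.80+0.000j
Node n3: branches {I1, C2, R6, L3} → V_3 = -31.96+1.391j
Source currents: i(V1)=-8.547-3.577j

-31.53+1.535j V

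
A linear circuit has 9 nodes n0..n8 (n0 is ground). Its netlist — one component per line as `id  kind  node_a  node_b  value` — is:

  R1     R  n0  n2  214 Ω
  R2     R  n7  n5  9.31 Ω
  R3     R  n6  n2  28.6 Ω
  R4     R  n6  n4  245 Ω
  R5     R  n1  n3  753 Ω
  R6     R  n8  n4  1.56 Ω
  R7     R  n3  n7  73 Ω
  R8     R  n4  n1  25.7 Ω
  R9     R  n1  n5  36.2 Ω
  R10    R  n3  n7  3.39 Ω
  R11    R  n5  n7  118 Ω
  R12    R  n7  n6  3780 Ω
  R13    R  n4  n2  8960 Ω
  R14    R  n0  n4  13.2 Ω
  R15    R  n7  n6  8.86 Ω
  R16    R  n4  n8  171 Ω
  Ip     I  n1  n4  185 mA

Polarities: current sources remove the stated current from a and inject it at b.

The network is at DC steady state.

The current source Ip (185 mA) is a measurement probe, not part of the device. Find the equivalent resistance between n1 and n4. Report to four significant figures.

R_eq = 22.41 Ω

Element admittances at DC:
  Y(R1) = 0.004673 S between n0,n2
  Y(R2) = 0.1074 S between n7,n5
  Y(R3) = 0.03497 S between n6,n2
  Y(R4) = 0.004082 S between n6,n4
  Y(R5) = 0.001328 S between n1,n3
  Y(R6) = 0.6410 S between n8,n4
  Y(R7) = 0.01370 S between n3,n7
  Y(R8) = 0.03891 S between n4,n1
  Y(R9) = 0.02762 S between n1,n5
  Y(R10) = 0.2950 S between n3,n7
  Y(R11) = 0.008475 S between n5,n7
  Y(R12) = 0.0002646 S between n7,n6
  Y(R13) = 0.0001116 S between n4,n2
  Y(R14) = 0.07576 S between n0,n4
  Y(R15) = 0.1129 S between n7,n6
  Y(R16) = 0.005848 S between n4,n8
  Ip: injects 0.185 A into n4 (from n1)
Assemble and solve the 8×8 MNA system:
  V(n1)=-3.995  V(n2)=-2.447  V(n3)=-2.996  V(n4)=0.1509  V(n5)=-3.185  V(n6)=-2.782  V(n7)=-2.992  V(n8)=0.1509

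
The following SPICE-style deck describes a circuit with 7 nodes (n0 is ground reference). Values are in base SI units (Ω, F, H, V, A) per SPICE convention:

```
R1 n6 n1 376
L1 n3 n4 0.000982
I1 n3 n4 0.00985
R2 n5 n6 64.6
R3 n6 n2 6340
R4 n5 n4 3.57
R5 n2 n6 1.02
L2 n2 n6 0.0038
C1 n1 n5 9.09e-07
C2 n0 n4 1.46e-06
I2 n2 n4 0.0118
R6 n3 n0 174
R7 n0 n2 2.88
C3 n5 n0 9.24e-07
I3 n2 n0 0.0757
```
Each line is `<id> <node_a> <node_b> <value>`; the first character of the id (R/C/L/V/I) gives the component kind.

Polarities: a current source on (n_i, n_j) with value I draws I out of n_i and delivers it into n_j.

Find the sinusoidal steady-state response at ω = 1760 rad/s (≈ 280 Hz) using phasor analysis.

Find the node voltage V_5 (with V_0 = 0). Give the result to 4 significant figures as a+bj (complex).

Element admittances at ω=1760 rad/s:
  Y(R1) = 0.002660+0.000j S between n6,n1
  Y(L1) = 0.000-0.5786j S between n3,n4
  I1: injects 0.00985 A into n4 (from n3)
  Y(R2) = 0.01548+0.000j S between n5,n6
  Y(R3) = 0.0001577+0.000j S between n6,n2
  Y(R4) = 0.2801+0.000j S between n5,n4
  Y(R5) = 0.9804+0.000j S between n2,n6
  Y(L2) = 0.000-0.1495j S between n2,n6
  Y(C1) = 0.000+0.001600j S between n1,n5
  Y(C2) = 0.000+0.002570j S between n0,n4
  I2: injects 0.0118 A into n4 (from n2)
  Y(R6) = 0.005747+0.000j S between n3,n0
  Y(R7) = 0.3472+0.000j S between n0,n2
  Y(C3) = 0.000+0.001626j S between n5,n0
  I3: injects 0.0757 A into n0 (from n2)
Assemble and solve the 6×6 MNA system:
  V(n1)=-0.02508+0.2216j  V(n2)=-0.2255-0.002483j  V(n3)=0.3788-0.1179j  V(n4)=0.3799-0.09711j  V(n5)=0.3465-0.09604j  V(n6)=-0.2161-0.001942j

0.3465-0.09604j V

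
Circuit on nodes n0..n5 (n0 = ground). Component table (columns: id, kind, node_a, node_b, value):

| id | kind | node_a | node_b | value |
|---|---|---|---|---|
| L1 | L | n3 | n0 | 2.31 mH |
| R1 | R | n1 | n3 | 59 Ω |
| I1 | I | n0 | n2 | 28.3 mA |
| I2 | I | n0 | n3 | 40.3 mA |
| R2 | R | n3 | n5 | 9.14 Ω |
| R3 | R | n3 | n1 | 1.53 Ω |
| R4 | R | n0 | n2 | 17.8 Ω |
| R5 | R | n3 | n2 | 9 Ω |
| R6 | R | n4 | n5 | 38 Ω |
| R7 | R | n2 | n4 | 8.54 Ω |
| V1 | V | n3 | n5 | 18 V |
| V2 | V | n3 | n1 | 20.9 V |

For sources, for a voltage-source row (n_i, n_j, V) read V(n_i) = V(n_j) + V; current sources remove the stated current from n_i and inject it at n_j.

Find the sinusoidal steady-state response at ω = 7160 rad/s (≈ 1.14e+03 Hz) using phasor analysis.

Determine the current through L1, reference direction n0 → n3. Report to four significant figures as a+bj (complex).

MNA unknowns: 5 node voltages V₁..V_5 plus 2 source currents (V1, V2)
L1: Y=0.000-0.06046j on G[3,0]
R1: Y=0.01695+0.000j on G[1,3]
I1: z[0]−=0.0283, z[2]+=0.0283
I2: z[0]−=0.0403, z[3]+=0.0403
R2: Y=0.1094+0.000j on G[3,5]
R3: Y=0.6536+0.000j on G[3,1]
R4: Y=0.05618+0.000j on G[0,2]
R5: Y=0.1111+0.000j on G[3,2]
R6: Y=0.02632+0.000j on G[4,5]
R7: Y=0.1171+0.000j on G[2,4]
V1: row V3−V5=18, i_V1 at 3,5
V2: row V3−V1=20.9, i_V2 at 3,1
solve → V1=-19.57+2.033j, V2=-0.9669+1.428j, V3=1.327+2.033j, V4=-3.849+1.539j, V5=-16.67+2.033j
aux → i_V1=-2.307+0.01300j, i_V2=-14.01+0.000j

-0.1229+0.08022j A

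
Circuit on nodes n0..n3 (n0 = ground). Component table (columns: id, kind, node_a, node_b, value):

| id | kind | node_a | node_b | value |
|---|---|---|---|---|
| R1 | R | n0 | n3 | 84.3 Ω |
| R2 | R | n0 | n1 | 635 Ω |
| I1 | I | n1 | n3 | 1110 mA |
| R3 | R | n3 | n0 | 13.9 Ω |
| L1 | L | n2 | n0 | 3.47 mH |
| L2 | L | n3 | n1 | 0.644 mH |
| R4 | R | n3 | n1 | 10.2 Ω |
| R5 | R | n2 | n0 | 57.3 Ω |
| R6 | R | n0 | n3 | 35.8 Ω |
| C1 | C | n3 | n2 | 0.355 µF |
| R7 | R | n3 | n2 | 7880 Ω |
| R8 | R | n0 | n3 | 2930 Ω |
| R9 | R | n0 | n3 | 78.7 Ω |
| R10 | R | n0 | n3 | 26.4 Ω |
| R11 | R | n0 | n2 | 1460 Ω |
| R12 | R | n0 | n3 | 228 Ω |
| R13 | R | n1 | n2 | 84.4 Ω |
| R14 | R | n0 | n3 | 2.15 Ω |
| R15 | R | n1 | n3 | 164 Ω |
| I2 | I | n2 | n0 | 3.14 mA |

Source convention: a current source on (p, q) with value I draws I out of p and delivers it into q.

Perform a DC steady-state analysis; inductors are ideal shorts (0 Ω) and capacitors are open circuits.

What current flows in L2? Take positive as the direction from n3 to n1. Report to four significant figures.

1.110 A

Element admittances at DC:
  Y(R1) = 0.01186 S between n0,n3
  Y(R2) = 0.001575 S between n0,n1
  I1: injects 1.11 A into n3 (from n1)
  Y(R3) = 0.07194 S between n3,n0
  L1: short n2↔n0 (DC inductor)
  L2: short n3↔n1 (DC inductor)
  Y(R4) = 0.09804 S between n3,n1
  Y(R5) = 0.01745 S between n2,n0
  Y(R6) = 0.02793 S between n0,n3
  Y(C1) = 0.000 S between n3,n2
  Y(R7) = 0.0001269 S between n3,n2
  Y(R8) = 0.0003413 S between n0,n3
  Y(R9) = 0.01271 S between n0,n3
  Y(R10) = 0.03788 S between n0,n3
  Y(R11) = 0.0006849 S between n0,n2
  Y(R12) = 0.004386 S between n0,n3
  Y(R13) = 0.01185 S between n1,n2
  Y(R14) = 0.4651 S between n0,n3
  Y(R15) = 0.006098 S between n1,n3
  I2: injects 0.00314 A into n0 (from n2)
Assemble and solve the 5×5 MNA system:
  V(n1)=0.000  V(n2)=0.000  V(n3)=0.000
  i(L1)=-0.003140  i(L2)=1.110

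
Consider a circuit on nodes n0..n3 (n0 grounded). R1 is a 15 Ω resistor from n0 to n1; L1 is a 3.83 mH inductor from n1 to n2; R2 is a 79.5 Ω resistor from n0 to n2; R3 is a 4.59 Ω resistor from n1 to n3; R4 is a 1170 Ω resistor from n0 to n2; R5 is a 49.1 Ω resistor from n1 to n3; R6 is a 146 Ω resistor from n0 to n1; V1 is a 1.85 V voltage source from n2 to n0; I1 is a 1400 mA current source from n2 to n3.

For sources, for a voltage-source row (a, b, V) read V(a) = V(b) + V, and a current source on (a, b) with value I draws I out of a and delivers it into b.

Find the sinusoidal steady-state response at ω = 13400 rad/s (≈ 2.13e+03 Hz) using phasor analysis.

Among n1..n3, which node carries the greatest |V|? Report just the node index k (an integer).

3

Apply KCL at each of the 3 non-ground nodes and solve the resulting linear system.
Node n1: branches {R1, L1, R3, R5, R6} → V_1 = 17.91+4.258j
Node n2: branches {L1, R2, R4, V1, I1} → V_2 = 1.850+0.000j
Node n3: branches {R3, R5, I1} → V_3 = 23.79+4.258j
Source currents: i(V1)=-1.342-0.3130j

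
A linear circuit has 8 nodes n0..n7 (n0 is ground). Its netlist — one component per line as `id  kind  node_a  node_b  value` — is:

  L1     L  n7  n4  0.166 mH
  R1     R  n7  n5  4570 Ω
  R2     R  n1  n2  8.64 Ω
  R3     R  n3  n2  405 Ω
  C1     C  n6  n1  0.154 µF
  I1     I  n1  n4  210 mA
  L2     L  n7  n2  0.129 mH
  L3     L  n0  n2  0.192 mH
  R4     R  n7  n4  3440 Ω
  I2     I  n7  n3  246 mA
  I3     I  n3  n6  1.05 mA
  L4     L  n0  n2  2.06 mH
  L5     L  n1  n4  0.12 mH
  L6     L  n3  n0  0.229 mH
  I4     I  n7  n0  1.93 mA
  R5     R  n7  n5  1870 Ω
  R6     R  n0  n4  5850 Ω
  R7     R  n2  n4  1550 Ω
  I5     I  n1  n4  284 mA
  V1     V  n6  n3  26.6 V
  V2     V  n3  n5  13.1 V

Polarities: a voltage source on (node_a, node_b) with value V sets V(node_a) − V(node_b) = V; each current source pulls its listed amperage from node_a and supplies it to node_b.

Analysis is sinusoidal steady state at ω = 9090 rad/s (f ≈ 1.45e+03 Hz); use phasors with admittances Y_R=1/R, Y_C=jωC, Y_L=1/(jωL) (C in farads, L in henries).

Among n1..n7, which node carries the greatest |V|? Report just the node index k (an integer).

MNA unknowns: 7 node voltages V₁..V_7 plus 2 source currents (V1, V2)
L1: Y=0.000-0.6627j on G[7,4]
R1: Y=0.0002188+0.000j on G[7,5]
R2: Y=0.1157+0.000j on G[1,2]
R3: Y=0.002469+0.000j on G[3,2]
C1: Y=0.000+0.001400j on G[6,1]
I1: z[1]−=0.21, z[4]+=0.21
L2: Y=0.000-0.8528j on G[7,2]
L3: Y=0.000-0.5730j on G[0,2]
R4: Y=0.0002907+0.000j on G[7,4]
I2: z[7]−=0.246, z[3]+=0.246
I3: z[3]−=0.00105, z[6]+=0.00105
L4: Y=0.000-0.05340j on G[0,2]
L5: Y=0.000-0.9168j on G[1,4]
L6: Y=0.000-0.4804j on G[3,0]
I4: z[7]−=0.00193, z[0]+=0.00193
R5: Y=0.0005348+0.000j on G[7,5]
R6: Y=0.0001709+0.000j on G[0,4]
R7: Y=0.0006452+0.000j on G[2,4]
I5: z[1]−=0.284, z[4]+=0.284
V1: row V6−V3=26.6, i_V1 at 6,3
V2: row V3−V5=13.1, i_V2 at 3,5
solve → V1=-0.4992-1.074j, V2=-0.06610-0.4141j, V3=0.08598+0.5361j, V4=-0.3744-0.5870j, V5=-13.01+0.5361j, V6=26.69+0.5361j, V7=-0.2015-0.6597j
aux → i_V1=0.003303-0.03806j, i_V2=-0.009655+0.0009011j

6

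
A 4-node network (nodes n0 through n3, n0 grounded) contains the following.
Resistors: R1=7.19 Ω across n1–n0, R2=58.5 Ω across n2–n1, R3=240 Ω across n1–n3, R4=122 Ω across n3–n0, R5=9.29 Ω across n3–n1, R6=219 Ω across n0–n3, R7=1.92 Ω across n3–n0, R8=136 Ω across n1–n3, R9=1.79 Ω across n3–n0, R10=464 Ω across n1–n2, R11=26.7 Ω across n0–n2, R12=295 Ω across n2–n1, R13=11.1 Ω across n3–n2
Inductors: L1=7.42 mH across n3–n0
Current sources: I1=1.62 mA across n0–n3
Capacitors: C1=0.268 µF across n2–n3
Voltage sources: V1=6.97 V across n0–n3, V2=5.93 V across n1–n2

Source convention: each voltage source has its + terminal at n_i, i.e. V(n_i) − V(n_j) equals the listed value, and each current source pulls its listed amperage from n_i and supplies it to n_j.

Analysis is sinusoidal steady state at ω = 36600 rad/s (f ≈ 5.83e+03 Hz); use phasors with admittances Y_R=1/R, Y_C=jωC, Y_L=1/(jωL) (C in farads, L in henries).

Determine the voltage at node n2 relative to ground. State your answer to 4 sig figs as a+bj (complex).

Element admittances at ω=36600 rad/s:
  Y(R1) = 0.1391+0.000j S between n1,n0
  Y(R2) = 0.01709+0.000j S between n2,n1
  Y(R3) = 0.004167+0.000j S between n1,n3
  Y(R4) = 0.008197+0.000j S between n3,n0
  Y(R5) = 0.1076+0.000j S between n3,n1
  Y(L1) = 0.000-0.003682j S between n3,n0
  Y(R6) = 0.004566+0.000j S between n0,n3
  I1: injects 0.00162 A into n3 (from n0)
  Y(R7) = 0.5208+0.000j S between n3,n0
  Y(R8) = 0.007353+0.000j S between n1,n3
  Y(R9) = 0.5587+0.000j S between n3,n0
  Y(R10) = 0.002155+0.000j S between n1,n2
  Y(R11) = 0.03745+0.000j S between n0,n2
  Y(C1) = 0.000+0.009809j S between n2,n3
  Y(R12) = 0.003390+0.000j S between n2,n1
  Y(R13) = 0.09009+0.000j S between n3,n2
  V1: constraint V(n0)−V(n3) = 6.97
  V2: constraint V(n1)−V(n2) = 5.93
Assemble and solve the 5×5 MNA system:
  V(n1)=-1.820+0.01982j  V(n2)=-7.750+0.01982j  V(n3)=-6.970+0.000j
  i(V1)=-8.158+0.02916j  i(V2)=-0.4949-0.005119j

-7.750+0.01982j V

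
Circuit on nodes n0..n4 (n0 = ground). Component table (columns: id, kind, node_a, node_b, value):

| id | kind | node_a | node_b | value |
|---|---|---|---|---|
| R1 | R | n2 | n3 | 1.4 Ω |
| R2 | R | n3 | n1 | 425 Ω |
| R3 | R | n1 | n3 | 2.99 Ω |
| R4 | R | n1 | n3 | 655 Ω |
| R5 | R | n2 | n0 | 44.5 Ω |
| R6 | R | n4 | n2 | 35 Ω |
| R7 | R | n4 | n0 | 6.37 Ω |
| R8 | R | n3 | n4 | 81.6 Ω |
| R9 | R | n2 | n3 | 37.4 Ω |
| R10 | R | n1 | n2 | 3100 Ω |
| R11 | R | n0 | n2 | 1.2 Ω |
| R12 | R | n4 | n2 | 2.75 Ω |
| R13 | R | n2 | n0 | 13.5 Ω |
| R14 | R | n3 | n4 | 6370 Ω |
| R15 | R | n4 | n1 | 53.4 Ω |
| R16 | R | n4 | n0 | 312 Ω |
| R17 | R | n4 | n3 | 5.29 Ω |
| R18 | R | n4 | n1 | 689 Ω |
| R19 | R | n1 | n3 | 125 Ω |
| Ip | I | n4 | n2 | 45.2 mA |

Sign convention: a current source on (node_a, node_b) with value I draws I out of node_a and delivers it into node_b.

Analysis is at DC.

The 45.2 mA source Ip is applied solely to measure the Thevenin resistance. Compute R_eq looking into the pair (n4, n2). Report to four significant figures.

R_eq = 1.431 Ω

Element admittances at DC:
  Y(R1) = 0.7143 S between n2,n3
  Y(R2) = 0.002353 S between n3,n1
  Y(R3) = 0.3344 S between n1,n3
  Y(R4) = 0.001527 S between n1,n3
  Y(R5) = 0.02247 S between n2,n0
  Y(R6) = 0.02857 S between n4,n2
  Y(R7) = 0.1570 S between n4,n0
  Y(R8) = 0.01225 S between n3,n4
  Y(R9) = 0.02674 S between n2,n3
  Y(R10) = 0.0003226 S between n1,n2
  Y(R11) = 0.8333 S between n0,n2
  Y(R12) = 0.3636 S between n4,n2
  Y(R13) = 0.07407 S between n2,n0
  Y(R14) = 0.0001570 S between n3,n4
  Y(R15) = 0.01873 S between n4,n1
  Y(R16) = 0.003205 S between n4,n0
  Y(R17) = 0.1890 S between n4,n3
  Y(R18) = 0.001451 S between n4,n1
  Y(R19) = 0.008000 S between n1,n3
  Ip: injects 0.0452 A into n2 (from n4)
Assemble and solve the 4×4 MNA system:
  V(n1)=-0.008052  V(n2)=0.009505  V(n3)=-0.005323  V(n4)=-0.05517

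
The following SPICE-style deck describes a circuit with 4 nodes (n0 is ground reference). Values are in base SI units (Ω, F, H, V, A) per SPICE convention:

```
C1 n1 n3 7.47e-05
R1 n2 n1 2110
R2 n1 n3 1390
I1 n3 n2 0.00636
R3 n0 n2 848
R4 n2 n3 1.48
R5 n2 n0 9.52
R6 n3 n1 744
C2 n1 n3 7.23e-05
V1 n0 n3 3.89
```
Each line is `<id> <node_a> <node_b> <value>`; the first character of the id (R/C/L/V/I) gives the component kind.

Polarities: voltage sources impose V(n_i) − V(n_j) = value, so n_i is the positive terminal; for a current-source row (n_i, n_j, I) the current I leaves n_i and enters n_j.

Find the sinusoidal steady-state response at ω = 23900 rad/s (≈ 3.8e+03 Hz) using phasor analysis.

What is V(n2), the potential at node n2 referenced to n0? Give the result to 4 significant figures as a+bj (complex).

Apply KCL at each of the 3 non-ground nodes and solve the resulting linear system.
Node n1: branches {C1, R1, R2, R6, C2} → V_1 = -3.890-7.234e-05j
Node n2: branches {R1, I1, R3, R4, R5} → V_2 = -3.354-4.382e-08j
Node n3: branches {C1, R2, I1, R4, R6, C2, V1} → V_3 = -3.890+0.000j
Source currents: i(V1)=-0.3562-4.655e-09j

-3.354-4.382e-08j V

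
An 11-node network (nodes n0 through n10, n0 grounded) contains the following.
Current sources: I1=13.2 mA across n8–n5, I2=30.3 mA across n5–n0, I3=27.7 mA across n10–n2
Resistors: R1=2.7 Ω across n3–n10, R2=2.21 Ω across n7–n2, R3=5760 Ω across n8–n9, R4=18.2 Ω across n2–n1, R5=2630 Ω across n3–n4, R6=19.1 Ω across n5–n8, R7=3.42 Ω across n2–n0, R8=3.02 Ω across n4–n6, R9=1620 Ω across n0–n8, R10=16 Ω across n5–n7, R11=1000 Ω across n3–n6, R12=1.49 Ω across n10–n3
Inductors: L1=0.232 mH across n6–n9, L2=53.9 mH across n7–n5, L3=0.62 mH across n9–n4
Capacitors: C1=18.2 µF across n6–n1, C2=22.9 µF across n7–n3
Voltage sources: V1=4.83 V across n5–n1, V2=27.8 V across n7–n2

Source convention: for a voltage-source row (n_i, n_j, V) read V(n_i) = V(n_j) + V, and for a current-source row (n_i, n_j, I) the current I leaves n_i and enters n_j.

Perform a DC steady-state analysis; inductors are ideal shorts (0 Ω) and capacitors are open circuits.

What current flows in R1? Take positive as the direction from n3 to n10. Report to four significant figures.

Apply KCL at each of the 10 non-ground nodes and solve the resulting linear system.
Node n1: branches {R4, C1, V1} → V_1 = 22.81
Node n2: branches {R2, R4, I3, R7, V2} → V_2 = -0.1597
Node n3: branches {R1, R5, C2, R11, R12} → V_3 = -153.1
Node n4: branches {R5, L3, R8} → V_4 = -133.0
Node n5: branches {I1, I2, L2, R6, R10, V1} → V_5 = 27.64
Node n6: branches {L1, C1, R8, R11} → V_6 = -133.0
Node n7: branches {R2, L2, R10, C2, V2} → V_7 = 27.64
Node n8: branches {I1, R3, R6, R9} → V_8 = 26.55
Node n9: branches {R3, L1, L3} → V_9 = -133.0
Node n10: branches {R1, I3, R12} → V_10 = -153.1
Source currents: i(L1)=-0.02007, i(L2)=1.336, i(L3)=0.007631, i(V1)=1.262, i(V2)=-13.92

0.009850 A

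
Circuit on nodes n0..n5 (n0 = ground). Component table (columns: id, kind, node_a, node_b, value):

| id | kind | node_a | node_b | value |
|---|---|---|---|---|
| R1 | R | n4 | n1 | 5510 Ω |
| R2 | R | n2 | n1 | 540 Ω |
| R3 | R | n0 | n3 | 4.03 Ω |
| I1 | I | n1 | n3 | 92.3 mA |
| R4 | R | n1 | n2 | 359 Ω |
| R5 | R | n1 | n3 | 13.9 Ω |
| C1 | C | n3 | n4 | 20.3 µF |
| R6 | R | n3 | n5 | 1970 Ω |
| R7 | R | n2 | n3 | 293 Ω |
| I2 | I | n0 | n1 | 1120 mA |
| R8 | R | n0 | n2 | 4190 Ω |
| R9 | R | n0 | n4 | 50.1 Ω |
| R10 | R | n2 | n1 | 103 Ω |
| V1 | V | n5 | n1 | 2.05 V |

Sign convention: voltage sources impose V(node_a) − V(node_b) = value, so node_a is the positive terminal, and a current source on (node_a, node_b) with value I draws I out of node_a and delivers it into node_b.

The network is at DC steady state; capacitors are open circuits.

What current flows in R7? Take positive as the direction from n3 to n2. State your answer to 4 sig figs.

-0.03671 A

MNA unknowns: 5 node voltages V₁..V_5 plus 1 source current (V1)
R1: Y=0.0001815 on G[4,1]
R2: Y=0.001852 on G[2,1]
R3: Y=0.2481 on G[0,3]
I1: z[1]−=0.0923, z[3]+=0.0923
R4: Y=0.002786 on G[1,2]
R5: Y=0.07194 on G[1,3]
C1: Y=0.000 on G[3,4]
R6: Y=0.0005076 on G[3,5]
R7: Y=0.003413 on G[2,3]
I2: z[0]−=1.12, z[1]+=1.12
R8: Y=0.0002387 on G[0,2]
R9: Y=0.01996 on G[0,4]
R10: Y=0.009709 on G[2,1]
V1: row V5−V1=2.05, i_V1 at 5,1
solve → V1=18.05, V2=15.24, V3=4.486, V4=0.1627, V5=20.10
aux → i_V1=-0.007928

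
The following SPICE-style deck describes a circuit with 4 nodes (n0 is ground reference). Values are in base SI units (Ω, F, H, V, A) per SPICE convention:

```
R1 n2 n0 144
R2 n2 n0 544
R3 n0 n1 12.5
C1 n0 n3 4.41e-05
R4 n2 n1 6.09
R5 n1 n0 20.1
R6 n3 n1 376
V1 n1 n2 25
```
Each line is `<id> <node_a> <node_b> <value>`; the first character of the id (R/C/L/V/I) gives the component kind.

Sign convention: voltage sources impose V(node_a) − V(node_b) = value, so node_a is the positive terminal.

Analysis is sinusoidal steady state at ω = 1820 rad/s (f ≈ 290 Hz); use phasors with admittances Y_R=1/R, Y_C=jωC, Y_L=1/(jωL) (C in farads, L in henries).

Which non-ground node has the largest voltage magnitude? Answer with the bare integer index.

2

Apply KCL at each of the 3 non-ground nodes and solve the resulting linear system.
Node n1: branches {R3, R4, R5, R6, V1} → V_1 = 1.555-0.0009696j
Node n2: branches {R1, R2, R4, V1} → V_2 = -23.44-0.0009696j
Node n3: branches {C1, R6} → V_3 = 0.001674-0.05147j
Source currents: i(V1)=-4.311-8.516e-06j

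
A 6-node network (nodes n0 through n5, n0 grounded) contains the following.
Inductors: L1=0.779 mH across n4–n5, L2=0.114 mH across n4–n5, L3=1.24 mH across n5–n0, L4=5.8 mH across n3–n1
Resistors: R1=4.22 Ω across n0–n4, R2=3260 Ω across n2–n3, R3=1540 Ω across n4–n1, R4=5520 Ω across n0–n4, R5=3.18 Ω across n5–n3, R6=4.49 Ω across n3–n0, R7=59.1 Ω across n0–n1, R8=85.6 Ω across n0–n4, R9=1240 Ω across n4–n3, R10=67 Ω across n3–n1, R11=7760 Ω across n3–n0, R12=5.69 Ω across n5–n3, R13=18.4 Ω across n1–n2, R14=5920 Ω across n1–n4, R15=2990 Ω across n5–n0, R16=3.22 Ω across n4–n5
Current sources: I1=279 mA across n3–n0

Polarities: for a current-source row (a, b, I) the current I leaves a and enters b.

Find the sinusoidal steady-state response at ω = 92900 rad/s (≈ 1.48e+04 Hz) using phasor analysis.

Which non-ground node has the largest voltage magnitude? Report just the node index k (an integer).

3

Apply KCL at each of the 5 non-ground nodes and solve the resulting linear system.
Node n1: branches {R3, R7, R10, R13, R14, L4} → V_1 = -0.3871+0.004575j
Node n2: branches {R2, R13} → V_2 = -0.3895+0.004309j
Node n3: branches {R2, R5, R6, R9, R10, R11, R12, L4, I1} → V_3 = -0.8127-0.04283j
Node n4: branches {L1, R1, R3, R4, L2, R8, R9, R14, R16} → V_4 = -0.3641+0.01625j
Node n5: branches {L1, R5, L2, L3, R12, R15, R16} → V_5 = -0.6272-0.06225j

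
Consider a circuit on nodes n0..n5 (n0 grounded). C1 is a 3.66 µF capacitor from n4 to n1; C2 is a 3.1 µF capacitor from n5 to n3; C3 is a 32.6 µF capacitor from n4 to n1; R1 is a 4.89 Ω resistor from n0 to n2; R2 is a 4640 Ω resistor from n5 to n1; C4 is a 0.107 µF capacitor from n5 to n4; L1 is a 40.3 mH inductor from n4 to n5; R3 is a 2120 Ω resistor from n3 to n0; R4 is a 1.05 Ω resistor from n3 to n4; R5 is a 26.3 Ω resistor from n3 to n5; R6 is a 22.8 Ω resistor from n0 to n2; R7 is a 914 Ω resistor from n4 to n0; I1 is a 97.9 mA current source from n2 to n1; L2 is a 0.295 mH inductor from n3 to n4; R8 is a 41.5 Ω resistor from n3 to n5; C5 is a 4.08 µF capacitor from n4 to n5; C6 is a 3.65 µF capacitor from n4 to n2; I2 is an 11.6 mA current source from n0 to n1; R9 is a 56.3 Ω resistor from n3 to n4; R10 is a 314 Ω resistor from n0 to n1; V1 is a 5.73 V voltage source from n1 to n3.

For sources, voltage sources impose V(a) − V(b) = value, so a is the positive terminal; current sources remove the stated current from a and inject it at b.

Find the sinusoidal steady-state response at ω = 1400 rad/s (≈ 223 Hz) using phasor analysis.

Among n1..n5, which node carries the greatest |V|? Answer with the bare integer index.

Element admittances at ω=1400 rad/s:
  Y(C1) = 0.000+0.005124j S between n4,n1
  Y(C2) = 0.000+0.004340j S between n5,n3
  Y(C3) = 0.000+0.04564j S between n4,n1
  Y(R1) = 0.2045+0.000j S between n0,n2
  Y(R2) = 0.0002155+0.000j S between n5,n1
  Y(C4) = 0.000+0.0001498j S between n5,n4
  Y(L1) = 0.000-0.01772j S between n4,n5
  Y(R3) = 0.0004717+0.000j S between n3,n0
  Y(R4) = 0.9524+0.000j S between n3,n4
  Y(R5) = 0.03802+0.000j S between n3,n5
  Y(R6) = 0.04386+0.000j S between n0,n2
  Y(R7) = 0.001094+0.000j S between n4,n0
  I1: injects 0.0979 A into n1 (from n2)
  Y(L2) = 0.000-2.421j S between n3,n4
  Y(R8) = 0.02410+0.000j S between n3,n5
  Y(C5) = 0.000+0.005712j S between n4,n5
  Y(C6) = 0.000+0.005110j S between n4,n2
  I2: injects 0.0116 A into n1 (from n0)
  Y(R9) = 0.01776+0.000j S between n3,n4
  Y(R10) = 0.003185+0.000j S between n0,n1
  V1: constraint V(n1)−V(n3) = 5.73
Assemble and solve the 6×6 MNA system:
  V(n1)=14.51-9.550j  V(n2)=-0.1943+0.1826j  V(n3)=8.781-9.550j  V(n4)=8.680-9.533j  V(n5)=8.801-9.528j
  i(V1)=0.06123-0.2656j

1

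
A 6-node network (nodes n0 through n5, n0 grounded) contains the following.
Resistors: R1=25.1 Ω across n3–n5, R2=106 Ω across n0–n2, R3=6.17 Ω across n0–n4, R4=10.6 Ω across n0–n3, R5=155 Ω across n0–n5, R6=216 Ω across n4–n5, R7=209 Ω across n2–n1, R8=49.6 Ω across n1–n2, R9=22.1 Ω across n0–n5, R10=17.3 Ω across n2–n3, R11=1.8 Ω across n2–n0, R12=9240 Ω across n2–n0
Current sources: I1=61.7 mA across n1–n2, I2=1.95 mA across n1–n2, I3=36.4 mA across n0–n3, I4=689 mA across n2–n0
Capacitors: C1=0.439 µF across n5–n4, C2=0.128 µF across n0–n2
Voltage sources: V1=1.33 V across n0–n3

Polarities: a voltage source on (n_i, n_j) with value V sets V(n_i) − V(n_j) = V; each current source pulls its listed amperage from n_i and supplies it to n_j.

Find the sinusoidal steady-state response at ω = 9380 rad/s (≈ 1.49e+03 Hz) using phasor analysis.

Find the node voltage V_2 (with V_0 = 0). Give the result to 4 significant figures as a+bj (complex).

-1.230+0.002370j V

Apply KCL at each of the 5 non-ground nodes and solve the resulting linear system.
Node n1: branches {I1, I2, R7, R8} → V_1 = -3.781+0.002370j
Node n2: branches {R2, I1, I2, R7, R8, R10, I4, R11, R12, C2} → V_2 = -1.230+0.002370j
Node n3: branches {R1, R4, I3, R10, V1} → V_3 = -1.330+0.000j
Node n4: branches {R3, C1, R6} → V_4 = -0.01614-0.01258j
Node n5: branches {R1, C1, R5, R6, R9} → V_5 = -0.5503+0.02226j
Source currents: i(V1)=-0.1987-0.001024j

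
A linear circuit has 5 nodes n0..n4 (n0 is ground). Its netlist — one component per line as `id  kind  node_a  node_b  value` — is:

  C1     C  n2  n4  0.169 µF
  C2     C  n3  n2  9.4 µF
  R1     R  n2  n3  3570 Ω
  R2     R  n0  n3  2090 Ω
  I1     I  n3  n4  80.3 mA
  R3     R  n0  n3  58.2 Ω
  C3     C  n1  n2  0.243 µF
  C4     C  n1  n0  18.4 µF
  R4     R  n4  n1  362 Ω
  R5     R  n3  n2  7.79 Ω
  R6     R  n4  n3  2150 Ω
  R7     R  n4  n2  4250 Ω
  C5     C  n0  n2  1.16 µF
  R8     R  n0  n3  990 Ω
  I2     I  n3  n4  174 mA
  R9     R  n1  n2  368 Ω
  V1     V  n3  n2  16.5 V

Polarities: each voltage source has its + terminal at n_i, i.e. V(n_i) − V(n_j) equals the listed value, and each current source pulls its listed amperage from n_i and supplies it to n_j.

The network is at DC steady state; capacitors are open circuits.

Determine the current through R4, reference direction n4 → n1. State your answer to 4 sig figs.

0.1733 A

Element admittances at DC:
  Y(C1) = 0.000 S between n2,n4
  Y(C2) = 0.000 S between n3,n2
  Y(R1) = 0.0002801 S between n2,n3
  Y(R2) = 0.0004785 S between n0,n3
  I1: injects 0.0803 A into n4 (from n3)
  Y(R3) = 0.01718 S between n0,n3
  Y(C3) = 0.000 S between n1,n2
  Y(C4) = 0.000 S between n1,n0
  Y(R4) = 0.002762 S between n4,n1
  Y(R5) = 0.1284 S between n3,n2
  Y(R6) = 0.0004651 S between n4,n3
  Y(R7) = 0.0002353 S between n4,n2
  Y(C5) = 0.000 S between n0,n2
  Y(R8) = 0.001010 S between n0,n3
  I2: injects 0.174 A into n4 (from n3)
  Y(R9) = 0.002717 S between n1,n2
  V1: constraint V(n3)−V(n2) = 16.5
Assemble and solve the 5×5 MNA system:
  V(n1)=47.29  V(n2)=-16.50  V(n3)=0.000  V(n4)=110.0
  i(V1)=-2.326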